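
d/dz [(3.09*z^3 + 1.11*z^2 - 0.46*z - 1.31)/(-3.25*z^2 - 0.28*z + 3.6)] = (-10.0425*z^4 - 1.7304*z^3 + 31.5662*z^2 - 0.523*z - 2.0228)/(10.5625*z^4 + 1.82*z^3 - 23.3216*z^2 - 2.016*z + 12.96)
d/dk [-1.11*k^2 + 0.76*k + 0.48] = 0.76 - 2.22*k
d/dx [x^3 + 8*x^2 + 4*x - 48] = 3*x^2 + 16*x + 4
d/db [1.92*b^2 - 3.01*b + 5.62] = 3.84*b - 3.01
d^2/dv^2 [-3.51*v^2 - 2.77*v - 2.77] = -7.02000000000000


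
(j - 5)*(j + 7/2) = j^2 - 3*j/2 - 35/2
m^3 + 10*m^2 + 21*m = m*(m + 3)*(m + 7)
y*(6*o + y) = 6*o*y + y^2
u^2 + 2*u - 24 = (u - 4)*(u + 6)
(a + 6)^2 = a^2 + 12*a + 36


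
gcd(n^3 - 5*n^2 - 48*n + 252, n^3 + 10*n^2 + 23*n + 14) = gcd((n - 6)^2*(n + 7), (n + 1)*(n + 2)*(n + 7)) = n + 7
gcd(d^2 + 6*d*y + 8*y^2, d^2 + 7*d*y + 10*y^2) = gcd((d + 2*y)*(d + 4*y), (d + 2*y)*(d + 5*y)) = d + 2*y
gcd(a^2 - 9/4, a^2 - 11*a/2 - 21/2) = a + 3/2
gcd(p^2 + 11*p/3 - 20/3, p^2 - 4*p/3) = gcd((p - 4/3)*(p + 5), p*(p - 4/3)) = p - 4/3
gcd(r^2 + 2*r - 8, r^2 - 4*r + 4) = r - 2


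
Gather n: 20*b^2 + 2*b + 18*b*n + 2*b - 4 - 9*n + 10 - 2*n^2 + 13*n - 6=20*b^2 + 4*b - 2*n^2 + n*(18*b + 4)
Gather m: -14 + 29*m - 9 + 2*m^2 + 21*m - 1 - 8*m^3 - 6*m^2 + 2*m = -8*m^3 - 4*m^2 + 52*m - 24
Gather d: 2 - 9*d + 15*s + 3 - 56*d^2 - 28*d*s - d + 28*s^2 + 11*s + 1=-56*d^2 + d*(-28*s - 10) + 28*s^2 + 26*s + 6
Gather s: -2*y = -2*y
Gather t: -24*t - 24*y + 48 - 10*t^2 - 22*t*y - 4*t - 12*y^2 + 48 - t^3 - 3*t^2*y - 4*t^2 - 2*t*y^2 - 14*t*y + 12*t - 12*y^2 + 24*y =-t^3 + t^2*(-3*y - 14) + t*(-2*y^2 - 36*y - 16) - 24*y^2 + 96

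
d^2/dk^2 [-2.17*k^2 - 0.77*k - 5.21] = -4.34000000000000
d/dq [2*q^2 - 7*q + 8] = 4*q - 7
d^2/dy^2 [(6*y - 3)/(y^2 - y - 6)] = 6*(3*(1 - 2*y)*(-y^2 + y + 6) - (2*y - 1)^3)/(-y^2 + y + 6)^3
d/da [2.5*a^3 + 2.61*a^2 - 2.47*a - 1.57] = 7.5*a^2 + 5.22*a - 2.47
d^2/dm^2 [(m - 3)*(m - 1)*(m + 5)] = 6*m + 2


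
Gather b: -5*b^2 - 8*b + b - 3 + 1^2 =-5*b^2 - 7*b - 2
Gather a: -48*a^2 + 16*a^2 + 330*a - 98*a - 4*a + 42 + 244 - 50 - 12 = -32*a^2 + 228*a + 224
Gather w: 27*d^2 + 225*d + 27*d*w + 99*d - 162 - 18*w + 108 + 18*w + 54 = 27*d^2 + 27*d*w + 324*d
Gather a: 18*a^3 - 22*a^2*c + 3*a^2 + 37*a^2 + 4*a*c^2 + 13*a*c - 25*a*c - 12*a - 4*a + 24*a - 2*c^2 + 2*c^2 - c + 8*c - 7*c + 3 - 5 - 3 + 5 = 18*a^3 + a^2*(40 - 22*c) + a*(4*c^2 - 12*c + 8)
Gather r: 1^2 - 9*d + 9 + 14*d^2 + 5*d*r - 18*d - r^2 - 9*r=14*d^2 - 27*d - r^2 + r*(5*d - 9) + 10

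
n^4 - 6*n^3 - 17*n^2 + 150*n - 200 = (n - 5)*(n - 4)*(n - 2)*(n + 5)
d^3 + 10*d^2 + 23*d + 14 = (d + 1)*(d + 2)*(d + 7)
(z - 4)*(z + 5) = z^2 + z - 20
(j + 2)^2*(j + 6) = j^3 + 10*j^2 + 28*j + 24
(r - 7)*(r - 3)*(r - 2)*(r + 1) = r^4 - 11*r^3 + 29*r^2 - r - 42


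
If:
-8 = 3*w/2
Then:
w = -16/3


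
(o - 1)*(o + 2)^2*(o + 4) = o^4 + 7*o^3 + 12*o^2 - 4*o - 16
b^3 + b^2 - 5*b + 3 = (b - 1)^2*(b + 3)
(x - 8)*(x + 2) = x^2 - 6*x - 16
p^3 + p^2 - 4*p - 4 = (p - 2)*(p + 1)*(p + 2)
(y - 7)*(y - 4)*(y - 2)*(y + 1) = y^4 - 12*y^3 + 37*y^2 - 6*y - 56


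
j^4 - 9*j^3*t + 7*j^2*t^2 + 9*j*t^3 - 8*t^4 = (j - 8*t)*(j - t)^2*(j + t)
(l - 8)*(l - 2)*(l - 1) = l^3 - 11*l^2 + 26*l - 16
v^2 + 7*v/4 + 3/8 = (v + 1/4)*(v + 3/2)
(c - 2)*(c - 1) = c^2 - 3*c + 2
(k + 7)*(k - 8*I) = k^2 + 7*k - 8*I*k - 56*I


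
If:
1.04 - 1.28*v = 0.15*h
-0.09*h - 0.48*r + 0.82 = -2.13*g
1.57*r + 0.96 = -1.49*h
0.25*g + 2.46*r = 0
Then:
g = -0.40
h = -0.69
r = 0.04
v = 0.89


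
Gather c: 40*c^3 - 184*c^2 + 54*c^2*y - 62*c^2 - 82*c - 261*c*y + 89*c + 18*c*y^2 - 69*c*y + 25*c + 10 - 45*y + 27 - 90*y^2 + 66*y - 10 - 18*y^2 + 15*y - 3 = 40*c^3 + c^2*(54*y - 246) + c*(18*y^2 - 330*y + 32) - 108*y^2 + 36*y + 24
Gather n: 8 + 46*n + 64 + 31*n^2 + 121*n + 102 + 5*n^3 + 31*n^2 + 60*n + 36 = 5*n^3 + 62*n^2 + 227*n + 210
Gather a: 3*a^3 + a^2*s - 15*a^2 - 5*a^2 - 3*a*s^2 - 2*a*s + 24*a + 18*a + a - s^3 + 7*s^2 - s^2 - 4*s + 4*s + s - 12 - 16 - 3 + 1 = 3*a^3 + a^2*(s - 20) + a*(-3*s^2 - 2*s + 43) - s^3 + 6*s^2 + s - 30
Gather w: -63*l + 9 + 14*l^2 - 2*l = 14*l^2 - 65*l + 9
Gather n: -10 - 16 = -26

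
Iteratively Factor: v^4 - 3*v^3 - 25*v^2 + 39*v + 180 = (v + 3)*(v^3 - 6*v^2 - 7*v + 60) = (v - 4)*(v + 3)*(v^2 - 2*v - 15) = (v - 4)*(v + 3)^2*(v - 5)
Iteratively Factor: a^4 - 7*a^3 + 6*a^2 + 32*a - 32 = (a - 4)*(a^3 - 3*a^2 - 6*a + 8) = (a - 4)*(a + 2)*(a^2 - 5*a + 4) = (a - 4)^2*(a + 2)*(a - 1)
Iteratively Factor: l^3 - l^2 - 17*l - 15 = (l - 5)*(l^2 + 4*l + 3) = (l - 5)*(l + 3)*(l + 1)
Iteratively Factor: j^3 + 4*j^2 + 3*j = (j)*(j^2 + 4*j + 3) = j*(j + 3)*(j + 1)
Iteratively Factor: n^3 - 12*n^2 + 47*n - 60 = (n - 5)*(n^2 - 7*n + 12) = (n - 5)*(n - 4)*(n - 3)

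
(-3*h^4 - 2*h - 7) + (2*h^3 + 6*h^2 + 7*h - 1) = -3*h^4 + 2*h^3 + 6*h^2 + 5*h - 8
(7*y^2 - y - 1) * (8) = 56*y^2 - 8*y - 8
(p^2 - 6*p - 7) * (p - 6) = p^3 - 12*p^2 + 29*p + 42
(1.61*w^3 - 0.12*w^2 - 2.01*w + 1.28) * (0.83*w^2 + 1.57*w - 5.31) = 1.3363*w^5 + 2.4281*w^4 - 10.4058*w^3 - 1.4561*w^2 + 12.6827*w - 6.7968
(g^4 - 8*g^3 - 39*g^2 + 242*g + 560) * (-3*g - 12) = -3*g^5 + 12*g^4 + 213*g^3 - 258*g^2 - 4584*g - 6720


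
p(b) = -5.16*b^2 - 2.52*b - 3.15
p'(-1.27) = 10.59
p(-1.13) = -6.89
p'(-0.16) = -0.87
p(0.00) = -3.15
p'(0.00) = -2.52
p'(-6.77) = 67.35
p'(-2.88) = 27.20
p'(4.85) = -52.57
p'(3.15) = -35.03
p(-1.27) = -8.27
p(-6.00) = -173.79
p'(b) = -10.32*b - 2.52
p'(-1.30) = 10.90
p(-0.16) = -2.88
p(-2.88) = -38.69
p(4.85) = -136.75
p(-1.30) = -8.59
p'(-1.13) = 9.14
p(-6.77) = -222.59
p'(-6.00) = 59.40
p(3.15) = -62.29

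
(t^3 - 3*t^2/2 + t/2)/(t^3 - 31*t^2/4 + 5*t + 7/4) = 2*t*(2*t - 1)/(4*t^2 - 27*t - 7)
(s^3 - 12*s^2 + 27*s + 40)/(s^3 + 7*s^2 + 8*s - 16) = (s^3 - 12*s^2 + 27*s + 40)/(s^3 + 7*s^2 + 8*s - 16)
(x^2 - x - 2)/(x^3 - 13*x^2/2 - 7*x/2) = 2*(-x^2 + x + 2)/(x*(-2*x^2 + 13*x + 7))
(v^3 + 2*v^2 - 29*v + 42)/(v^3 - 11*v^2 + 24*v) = (v^2 + 5*v - 14)/(v*(v - 8))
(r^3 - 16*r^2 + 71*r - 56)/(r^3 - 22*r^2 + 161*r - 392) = (r - 1)/(r - 7)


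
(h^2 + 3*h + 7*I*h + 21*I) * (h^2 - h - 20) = h^4 + 2*h^3 + 7*I*h^3 - 23*h^2 + 14*I*h^2 - 60*h - 161*I*h - 420*I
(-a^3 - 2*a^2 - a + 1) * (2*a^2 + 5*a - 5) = -2*a^5 - 9*a^4 - 7*a^3 + 7*a^2 + 10*a - 5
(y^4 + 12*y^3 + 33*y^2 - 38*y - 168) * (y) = y^5 + 12*y^4 + 33*y^3 - 38*y^2 - 168*y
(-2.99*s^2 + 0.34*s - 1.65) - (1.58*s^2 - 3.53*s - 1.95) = -4.57*s^2 + 3.87*s + 0.3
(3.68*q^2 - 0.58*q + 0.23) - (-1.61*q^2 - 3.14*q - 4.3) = 5.29*q^2 + 2.56*q + 4.53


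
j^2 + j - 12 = (j - 3)*(j + 4)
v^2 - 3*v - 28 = (v - 7)*(v + 4)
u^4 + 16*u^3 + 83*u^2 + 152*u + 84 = (u + 1)*(u + 2)*(u + 6)*(u + 7)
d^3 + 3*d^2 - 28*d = d*(d - 4)*(d + 7)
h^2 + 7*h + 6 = (h + 1)*(h + 6)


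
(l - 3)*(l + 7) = l^2 + 4*l - 21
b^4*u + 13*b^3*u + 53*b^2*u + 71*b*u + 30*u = (b + 1)*(b + 5)*(b + 6)*(b*u + u)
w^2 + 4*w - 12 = (w - 2)*(w + 6)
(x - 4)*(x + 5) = x^2 + x - 20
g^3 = g^3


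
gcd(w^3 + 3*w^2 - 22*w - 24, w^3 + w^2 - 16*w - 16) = w^2 - 3*w - 4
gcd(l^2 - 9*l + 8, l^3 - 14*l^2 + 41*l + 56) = l - 8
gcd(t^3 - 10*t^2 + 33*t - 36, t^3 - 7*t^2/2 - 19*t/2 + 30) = t - 4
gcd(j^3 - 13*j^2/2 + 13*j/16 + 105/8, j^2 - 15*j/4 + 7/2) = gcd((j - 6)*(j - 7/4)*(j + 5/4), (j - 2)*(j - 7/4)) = j - 7/4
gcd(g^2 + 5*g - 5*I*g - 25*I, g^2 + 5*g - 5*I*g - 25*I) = g^2 + g*(5 - 5*I) - 25*I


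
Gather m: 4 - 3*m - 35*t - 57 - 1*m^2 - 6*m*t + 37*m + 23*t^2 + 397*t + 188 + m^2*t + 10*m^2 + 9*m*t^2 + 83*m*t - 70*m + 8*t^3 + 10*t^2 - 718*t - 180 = m^2*(t + 9) + m*(9*t^2 + 77*t - 36) + 8*t^3 + 33*t^2 - 356*t - 45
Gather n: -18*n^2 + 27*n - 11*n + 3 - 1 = -18*n^2 + 16*n + 2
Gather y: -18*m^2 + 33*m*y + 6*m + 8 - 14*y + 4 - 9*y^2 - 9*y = -18*m^2 + 6*m - 9*y^2 + y*(33*m - 23) + 12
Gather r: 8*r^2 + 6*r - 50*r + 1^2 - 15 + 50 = 8*r^2 - 44*r + 36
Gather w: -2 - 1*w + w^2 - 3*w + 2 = w^2 - 4*w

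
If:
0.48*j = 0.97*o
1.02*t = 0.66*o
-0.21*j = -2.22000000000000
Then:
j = 10.57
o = 5.23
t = 3.38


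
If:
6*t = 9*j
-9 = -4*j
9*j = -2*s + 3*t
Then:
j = 9/4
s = -81/16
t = 27/8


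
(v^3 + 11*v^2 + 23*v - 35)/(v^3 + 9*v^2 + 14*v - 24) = (v^2 + 12*v + 35)/(v^2 + 10*v + 24)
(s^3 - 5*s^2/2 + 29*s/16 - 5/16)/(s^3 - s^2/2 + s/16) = (4*s^2 - 9*s + 5)/(s*(4*s - 1))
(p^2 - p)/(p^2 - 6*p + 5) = p/(p - 5)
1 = 1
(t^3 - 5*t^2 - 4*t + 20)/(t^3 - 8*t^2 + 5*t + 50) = (t - 2)/(t - 5)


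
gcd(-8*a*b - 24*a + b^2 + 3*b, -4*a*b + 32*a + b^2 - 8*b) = 1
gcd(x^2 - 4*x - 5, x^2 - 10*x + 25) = x - 5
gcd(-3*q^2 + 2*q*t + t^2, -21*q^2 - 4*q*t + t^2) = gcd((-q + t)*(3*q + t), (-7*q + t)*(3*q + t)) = 3*q + t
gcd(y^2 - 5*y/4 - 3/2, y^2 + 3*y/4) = y + 3/4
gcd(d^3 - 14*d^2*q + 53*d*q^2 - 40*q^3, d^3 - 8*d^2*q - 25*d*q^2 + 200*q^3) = d^2 - 13*d*q + 40*q^2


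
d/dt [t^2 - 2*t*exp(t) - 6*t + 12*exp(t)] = -2*t*exp(t) + 2*t + 10*exp(t) - 6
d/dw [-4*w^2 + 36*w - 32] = 36 - 8*w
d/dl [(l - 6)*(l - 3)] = 2*l - 9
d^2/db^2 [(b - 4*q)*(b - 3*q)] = 2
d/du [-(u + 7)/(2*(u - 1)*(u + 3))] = (u^2 + 14*u + 17)/(2*(u^4 + 4*u^3 - 2*u^2 - 12*u + 9))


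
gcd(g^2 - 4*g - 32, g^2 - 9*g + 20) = 1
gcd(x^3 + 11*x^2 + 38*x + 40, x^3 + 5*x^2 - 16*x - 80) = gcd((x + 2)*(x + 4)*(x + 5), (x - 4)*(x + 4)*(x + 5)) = x^2 + 9*x + 20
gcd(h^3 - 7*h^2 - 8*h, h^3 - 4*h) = h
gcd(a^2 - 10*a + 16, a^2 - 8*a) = a - 8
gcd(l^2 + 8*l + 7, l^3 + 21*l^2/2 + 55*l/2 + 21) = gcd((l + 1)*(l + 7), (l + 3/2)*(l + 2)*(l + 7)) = l + 7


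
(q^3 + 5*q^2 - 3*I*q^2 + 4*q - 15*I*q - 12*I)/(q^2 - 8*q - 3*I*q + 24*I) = (q^2 + 5*q + 4)/(q - 8)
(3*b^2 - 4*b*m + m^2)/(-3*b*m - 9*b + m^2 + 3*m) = (-b + m)/(m + 3)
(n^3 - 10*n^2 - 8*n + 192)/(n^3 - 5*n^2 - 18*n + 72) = (n - 8)/(n - 3)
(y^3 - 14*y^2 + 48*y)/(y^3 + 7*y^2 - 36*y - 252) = y*(y - 8)/(y^2 + 13*y + 42)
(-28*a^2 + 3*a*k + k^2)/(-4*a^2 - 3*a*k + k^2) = (7*a + k)/(a + k)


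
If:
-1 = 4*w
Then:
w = -1/4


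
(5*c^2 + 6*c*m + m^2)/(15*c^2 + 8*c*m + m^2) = (c + m)/(3*c + m)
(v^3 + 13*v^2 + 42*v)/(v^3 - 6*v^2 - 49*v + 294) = v*(v + 6)/(v^2 - 13*v + 42)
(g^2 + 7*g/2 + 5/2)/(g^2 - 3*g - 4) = (g + 5/2)/(g - 4)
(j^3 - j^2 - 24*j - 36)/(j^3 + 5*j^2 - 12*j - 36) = (j^2 - 3*j - 18)/(j^2 + 3*j - 18)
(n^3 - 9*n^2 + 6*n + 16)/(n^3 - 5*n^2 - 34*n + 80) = (n + 1)/(n + 5)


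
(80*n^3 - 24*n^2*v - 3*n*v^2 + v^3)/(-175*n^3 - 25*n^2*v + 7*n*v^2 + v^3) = (16*n^2 - 8*n*v + v^2)/(-35*n^2 + 2*n*v + v^2)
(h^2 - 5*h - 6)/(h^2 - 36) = (h + 1)/(h + 6)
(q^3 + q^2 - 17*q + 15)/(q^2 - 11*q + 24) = (q^2 + 4*q - 5)/(q - 8)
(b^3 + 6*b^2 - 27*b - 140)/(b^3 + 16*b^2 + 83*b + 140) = (b - 5)/(b + 5)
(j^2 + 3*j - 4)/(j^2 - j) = (j + 4)/j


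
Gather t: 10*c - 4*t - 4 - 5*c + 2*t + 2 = 5*c - 2*t - 2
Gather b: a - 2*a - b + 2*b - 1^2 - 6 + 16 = -a + b + 9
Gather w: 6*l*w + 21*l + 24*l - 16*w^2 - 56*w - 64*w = 45*l - 16*w^2 + w*(6*l - 120)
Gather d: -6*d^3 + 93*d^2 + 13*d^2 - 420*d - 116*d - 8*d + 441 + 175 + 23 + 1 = -6*d^3 + 106*d^2 - 544*d + 640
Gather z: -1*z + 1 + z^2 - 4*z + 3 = z^2 - 5*z + 4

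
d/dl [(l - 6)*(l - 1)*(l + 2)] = 3*l^2 - 10*l - 8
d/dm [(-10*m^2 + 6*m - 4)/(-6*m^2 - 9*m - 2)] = 2*(63*m^2 - 4*m - 24)/(36*m^4 + 108*m^3 + 105*m^2 + 36*m + 4)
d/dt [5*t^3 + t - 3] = 15*t^2 + 1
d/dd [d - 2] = 1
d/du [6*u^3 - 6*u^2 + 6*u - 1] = 18*u^2 - 12*u + 6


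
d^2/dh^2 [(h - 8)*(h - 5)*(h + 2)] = 6*h - 22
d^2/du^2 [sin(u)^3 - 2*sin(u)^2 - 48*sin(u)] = -9*sin(u)^3 + 8*sin(u)^2 + 54*sin(u) - 4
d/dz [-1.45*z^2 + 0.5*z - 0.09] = 0.5 - 2.9*z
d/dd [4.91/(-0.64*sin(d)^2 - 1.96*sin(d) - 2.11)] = (6.2848*sin(d) + 9.6236)*cos(d)/(0.64*sin(d)^2 + 1.96*sin(d) + 2.11)^2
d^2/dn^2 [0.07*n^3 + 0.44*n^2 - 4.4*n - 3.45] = 0.42*n + 0.88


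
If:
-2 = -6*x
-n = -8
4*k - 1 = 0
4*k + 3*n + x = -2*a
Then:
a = -38/3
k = 1/4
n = 8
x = 1/3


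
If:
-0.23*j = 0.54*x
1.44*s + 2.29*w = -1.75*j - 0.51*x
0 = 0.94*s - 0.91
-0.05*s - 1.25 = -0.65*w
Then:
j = -3.89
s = 0.97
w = 2.00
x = 1.66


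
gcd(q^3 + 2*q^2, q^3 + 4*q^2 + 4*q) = q^2 + 2*q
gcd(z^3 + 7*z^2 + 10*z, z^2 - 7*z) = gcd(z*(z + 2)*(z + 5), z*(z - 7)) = z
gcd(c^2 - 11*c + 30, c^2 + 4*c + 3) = 1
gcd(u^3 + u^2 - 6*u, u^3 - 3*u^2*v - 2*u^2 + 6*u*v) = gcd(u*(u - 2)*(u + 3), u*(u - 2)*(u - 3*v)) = u^2 - 2*u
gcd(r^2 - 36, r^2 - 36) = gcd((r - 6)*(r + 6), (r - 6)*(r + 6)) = r^2 - 36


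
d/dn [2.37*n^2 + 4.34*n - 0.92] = 4.74*n + 4.34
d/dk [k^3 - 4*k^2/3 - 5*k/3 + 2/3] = 3*k^2 - 8*k/3 - 5/3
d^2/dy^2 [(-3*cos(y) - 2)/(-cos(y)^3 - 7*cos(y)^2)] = (-12*cos(y) - 81*tan(y)^4 - 283/cos(y) - 404/cos(y)^2 + 518/cos(y)^3 + 669/cos(y)^4)/(cos(y) + 7)^3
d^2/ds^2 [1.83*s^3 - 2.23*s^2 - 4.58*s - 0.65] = 10.98*s - 4.46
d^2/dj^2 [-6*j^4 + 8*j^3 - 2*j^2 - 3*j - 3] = -72*j^2 + 48*j - 4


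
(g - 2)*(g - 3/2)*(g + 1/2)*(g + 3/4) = g^4 - 9*g^3/4 - g^2 + 39*g/16 + 9/8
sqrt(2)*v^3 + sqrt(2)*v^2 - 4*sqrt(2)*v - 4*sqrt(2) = (v - 2)*(v + 2)*(sqrt(2)*v + sqrt(2))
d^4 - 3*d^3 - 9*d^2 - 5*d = d*(d - 5)*(d + 1)^2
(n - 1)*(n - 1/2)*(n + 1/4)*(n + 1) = n^4 - n^3/4 - 9*n^2/8 + n/4 + 1/8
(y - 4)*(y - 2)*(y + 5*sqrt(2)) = y^3 - 6*y^2 + 5*sqrt(2)*y^2 - 30*sqrt(2)*y + 8*y + 40*sqrt(2)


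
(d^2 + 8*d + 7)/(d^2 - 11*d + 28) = (d^2 + 8*d + 7)/(d^2 - 11*d + 28)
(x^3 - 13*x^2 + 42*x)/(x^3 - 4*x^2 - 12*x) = (x - 7)/(x + 2)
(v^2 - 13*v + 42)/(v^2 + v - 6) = (v^2 - 13*v + 42)/(v^2 + v - 6)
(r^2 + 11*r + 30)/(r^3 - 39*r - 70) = (r + 6)/(r^2 - 5*r - 14)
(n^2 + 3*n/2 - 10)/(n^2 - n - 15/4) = 2*(n + 4)/(2*n + 3)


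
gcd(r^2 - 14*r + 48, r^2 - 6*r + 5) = 1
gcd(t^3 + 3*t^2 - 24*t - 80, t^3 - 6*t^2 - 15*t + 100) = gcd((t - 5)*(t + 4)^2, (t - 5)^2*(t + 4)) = t^2 - t - 20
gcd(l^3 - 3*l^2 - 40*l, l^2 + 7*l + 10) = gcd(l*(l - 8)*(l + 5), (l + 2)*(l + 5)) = l + 5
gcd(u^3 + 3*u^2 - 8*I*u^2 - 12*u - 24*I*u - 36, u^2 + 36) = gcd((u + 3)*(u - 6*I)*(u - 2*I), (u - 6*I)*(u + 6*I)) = u - 6*I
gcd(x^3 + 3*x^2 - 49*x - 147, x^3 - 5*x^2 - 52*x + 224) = x + 7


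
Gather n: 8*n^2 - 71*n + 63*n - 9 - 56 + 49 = 8*n^2 - 8*n - 16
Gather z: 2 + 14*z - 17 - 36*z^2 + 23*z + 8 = -36*z^2 + 37*z - 7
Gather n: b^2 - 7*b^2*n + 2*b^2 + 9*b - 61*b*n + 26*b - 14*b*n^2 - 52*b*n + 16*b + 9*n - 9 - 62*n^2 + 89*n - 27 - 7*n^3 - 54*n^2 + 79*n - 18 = 3*b^2 + 51*b - 7*n^3 + n^2*(-14*b - 116) + n*(-7*b^2 - 113*b + 177) - 54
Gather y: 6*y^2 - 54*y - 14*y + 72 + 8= 6*y^2 - 68*y + 80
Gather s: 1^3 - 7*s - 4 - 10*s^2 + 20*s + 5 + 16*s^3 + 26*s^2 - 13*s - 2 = 16*s^3 + 16*s^2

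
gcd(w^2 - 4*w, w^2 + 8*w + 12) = 1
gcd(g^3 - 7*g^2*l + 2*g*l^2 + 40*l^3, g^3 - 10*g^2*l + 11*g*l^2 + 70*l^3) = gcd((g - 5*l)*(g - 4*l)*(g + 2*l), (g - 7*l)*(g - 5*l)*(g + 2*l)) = g^2 - 3*g*l - 10*l^2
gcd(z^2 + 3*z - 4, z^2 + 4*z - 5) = z - 1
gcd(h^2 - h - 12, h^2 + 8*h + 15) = h + 3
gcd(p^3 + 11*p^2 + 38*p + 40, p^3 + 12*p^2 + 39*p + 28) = p + 4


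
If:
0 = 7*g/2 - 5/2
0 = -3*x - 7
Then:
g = 5/7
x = -7/3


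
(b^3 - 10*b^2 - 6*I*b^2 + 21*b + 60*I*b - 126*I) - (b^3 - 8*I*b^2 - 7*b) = -10*b^2 + 2*I*b^2 + 28*b + 60*I*b - 126*I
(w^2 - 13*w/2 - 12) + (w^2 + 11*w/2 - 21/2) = 2*w^2 - w - 45/2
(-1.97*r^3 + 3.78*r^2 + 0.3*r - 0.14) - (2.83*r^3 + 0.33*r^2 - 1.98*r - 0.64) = -4.8*r^3 + 3.45*r^2 + 2.28*r + 0.5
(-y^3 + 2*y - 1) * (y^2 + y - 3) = -y^5 - y^4 + 5*y^3 + y^2 - 7*y + 3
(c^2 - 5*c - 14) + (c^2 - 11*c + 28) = 2*c^2 - 16*c + 14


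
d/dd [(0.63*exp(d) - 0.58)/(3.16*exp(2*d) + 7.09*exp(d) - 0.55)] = (-1.9908*exp(2*d) + 3.6656*exp(d) + 3.7657)*exp(d)/(9.9856*exp(4*d) + 44.8088*exp(3*d) + 46.7921*exp(2*d) - 7.799*exp(d) + 0.3025)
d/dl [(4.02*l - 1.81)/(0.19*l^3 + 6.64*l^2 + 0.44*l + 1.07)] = (-1.5276*l^3 - 25.6611*l^2 + 24.0368*l + 5.0978)/(0.0361*l^6 + 2.5232*l^5 + 44.2568*l^4 + 6.2498*l^3 + 14.4032*l^2 + 0.9416*l + 1.1449)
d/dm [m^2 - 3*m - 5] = 2*m - 3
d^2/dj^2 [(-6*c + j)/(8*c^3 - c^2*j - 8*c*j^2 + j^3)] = 2*(-(6*c - j)*(c^2 + 16*c*j - 3*j^2)^2 + (c^2 + 16*c*j - 3*j^2 - (6*c - j)*(8*c - 3*j))*(8*c^3 - c^2*j - 8*c*j^2 + j^3))/(8*c^3 - c^2*j - 8*c*j^2 + j^3)^3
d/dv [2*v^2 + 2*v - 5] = 4*v + 2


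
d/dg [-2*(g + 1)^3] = -6*(g + 1)^2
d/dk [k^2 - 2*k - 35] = 2*k - 2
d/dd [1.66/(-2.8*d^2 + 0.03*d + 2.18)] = (9.296*d - 0.0498)/(-2.8*d^2 + 0.03*d + 2.18)^2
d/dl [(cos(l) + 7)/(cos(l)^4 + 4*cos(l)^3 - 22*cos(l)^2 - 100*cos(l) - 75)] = (3*sin(l)^4 - 68*sin(l)^2 - 281*cos(l) + 9*cos(3*l) - 560)*sin(l)/((cos(l) - 5)^2*(cos(l) + 1)^2*(cos(l) + 3)^2*(cos(l) + 5)^2)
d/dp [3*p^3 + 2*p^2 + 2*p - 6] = 9*p^2 + 4*p + 2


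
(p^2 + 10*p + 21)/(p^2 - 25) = (p^2 + 10*p + 21)/(p^2 - 25)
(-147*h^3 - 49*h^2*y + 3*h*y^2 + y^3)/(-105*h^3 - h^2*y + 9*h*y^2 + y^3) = (-21*h^2 - 4*h*y + y^2)/(-15*h^2 + 2*h*y + y^2)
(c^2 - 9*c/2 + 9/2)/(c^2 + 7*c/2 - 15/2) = (c - 3)/(c + 5)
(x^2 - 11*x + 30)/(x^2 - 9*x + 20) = (x - 6)/(x - 4)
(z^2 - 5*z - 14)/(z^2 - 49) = (z + 2)/(z + 7)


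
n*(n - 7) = n^2 - 7*n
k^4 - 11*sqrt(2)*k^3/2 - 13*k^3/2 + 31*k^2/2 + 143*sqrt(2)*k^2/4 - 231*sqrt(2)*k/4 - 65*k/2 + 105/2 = (k - 7/2)*(k - 3)*(k - 5*sqrt(2))*(k - sqrt(2)/2)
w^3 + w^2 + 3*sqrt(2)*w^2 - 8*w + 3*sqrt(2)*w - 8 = (w + 1)*(w - sqrt(2))*(w + 4*sqrt(2))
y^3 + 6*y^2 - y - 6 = (y - 1)*(y + 1)*(y + 6)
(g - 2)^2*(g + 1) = g^3 - 3*g^2 + 4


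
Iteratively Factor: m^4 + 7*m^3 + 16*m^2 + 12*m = (m + 2)*(m^3 + 5*m^2 + 6*m) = (m + 2)^2*(m^2 + 3*m) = m*(m + 2)^2*(m + 3)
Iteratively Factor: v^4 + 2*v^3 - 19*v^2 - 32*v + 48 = (v + 3)*(v^3 - v^2 - 16*v + 16) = (v + 3)*(v + 4)*(v^2 - 5*v + 4) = (v - 4)*(v + 3)*(v + 4)*(v - 1)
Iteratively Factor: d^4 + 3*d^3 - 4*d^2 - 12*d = (d)*(d^3 + 3*d^2 - 4*d - 12) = d*(d + 2)*(d^2 + d - 6) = d*(d + 2)*(d + 3)*(d - 2)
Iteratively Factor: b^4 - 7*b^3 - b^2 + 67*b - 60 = (b - 4)*(b^3 - 3*b^2 - 13*b + 15) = (b - 5)*(b - 4)*(b^2 + 2*b - 3) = (b - 5)*(b - 4)*(b + 3)*(b - 1)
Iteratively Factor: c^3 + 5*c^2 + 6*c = (c + 2)*(c^2 + 3*c) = (c + 2)*(c + 3)*(c)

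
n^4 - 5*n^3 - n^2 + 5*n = n*(n - 5)*(n - 1)*(n + 1)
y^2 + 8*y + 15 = (y + 3)*(y + 5)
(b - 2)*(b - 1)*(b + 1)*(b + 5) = b^4 + 3*b^3 - 11*b^2 - 3*b + 10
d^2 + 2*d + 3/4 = (d + 1/2)*(d + 3/2)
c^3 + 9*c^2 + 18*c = c*(c + 3)*(c + 6)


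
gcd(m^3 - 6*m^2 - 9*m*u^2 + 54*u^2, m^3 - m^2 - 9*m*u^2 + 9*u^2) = -m^2 + 9*u^2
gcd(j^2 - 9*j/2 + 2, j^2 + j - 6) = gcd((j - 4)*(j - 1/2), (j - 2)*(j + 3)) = 1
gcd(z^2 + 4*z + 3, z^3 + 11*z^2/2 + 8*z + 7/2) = z + 1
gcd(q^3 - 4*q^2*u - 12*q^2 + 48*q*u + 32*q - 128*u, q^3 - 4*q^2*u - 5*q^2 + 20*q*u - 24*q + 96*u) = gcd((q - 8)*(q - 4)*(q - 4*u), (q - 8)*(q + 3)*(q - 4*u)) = q^2 - 4*q*u - 8*q + 32*u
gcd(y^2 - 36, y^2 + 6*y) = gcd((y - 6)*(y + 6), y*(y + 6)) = y + 6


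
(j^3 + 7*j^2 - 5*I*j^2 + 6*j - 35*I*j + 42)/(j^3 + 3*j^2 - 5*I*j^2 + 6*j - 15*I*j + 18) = (j + 7)/(j + 3)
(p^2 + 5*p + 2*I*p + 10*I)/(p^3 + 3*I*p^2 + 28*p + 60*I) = (p + 5)/(p^2 + I*p + 30)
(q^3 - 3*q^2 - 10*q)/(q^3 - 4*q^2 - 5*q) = (q + 2)/(q + 1)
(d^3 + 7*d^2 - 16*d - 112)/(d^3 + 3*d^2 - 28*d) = (d + 4)/d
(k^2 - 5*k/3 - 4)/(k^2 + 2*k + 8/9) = 3*(k - 3)/(3*k + 2)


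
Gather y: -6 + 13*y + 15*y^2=15*y^2 + 13*y - 6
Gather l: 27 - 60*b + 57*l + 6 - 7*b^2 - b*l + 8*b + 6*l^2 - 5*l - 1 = -7*b^2 - 52*b + 6*l^2 + l*(52 - b) + 32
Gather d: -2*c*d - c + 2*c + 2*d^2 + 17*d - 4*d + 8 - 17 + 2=c + 2*d^2 + d*(13 - 2*c) - 7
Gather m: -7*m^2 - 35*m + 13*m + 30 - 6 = -7*m^2 - 22*m + 24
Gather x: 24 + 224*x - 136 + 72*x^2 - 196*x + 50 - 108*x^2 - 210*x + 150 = -36*x^2 - 182*x + 88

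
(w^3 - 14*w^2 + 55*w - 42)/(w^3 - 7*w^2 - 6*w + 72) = (w^2 - 8*w + 7)/(w^2 - w - 12)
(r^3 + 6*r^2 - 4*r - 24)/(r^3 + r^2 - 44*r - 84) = (r - 2)/(r - 7)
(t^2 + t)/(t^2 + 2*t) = (t + 1)/(t + 2)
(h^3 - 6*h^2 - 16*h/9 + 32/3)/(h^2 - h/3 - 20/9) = (3*h^2 - 22*h + 24)/(3*h - 5)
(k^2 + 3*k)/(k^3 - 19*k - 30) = k/(k^2 - 3*k - 10)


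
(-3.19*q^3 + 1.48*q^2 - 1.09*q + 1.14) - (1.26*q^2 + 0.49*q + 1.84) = -3.19*q^3 + 0.22*q^2 - 1.58*q - 0.7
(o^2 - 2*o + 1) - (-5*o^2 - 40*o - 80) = 6*o^2 + 38*o + 81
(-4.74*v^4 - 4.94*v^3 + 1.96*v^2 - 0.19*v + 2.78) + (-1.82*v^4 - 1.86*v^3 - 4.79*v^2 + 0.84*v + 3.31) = -6.56*v^4 - 6.8*v^3 - 2.83*v^2 + 0.65*v + 6.09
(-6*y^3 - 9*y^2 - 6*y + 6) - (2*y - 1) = -6*y^3 - 9*y^2 - 8*y + 7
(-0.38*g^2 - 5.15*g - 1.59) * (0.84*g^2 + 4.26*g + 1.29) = -0.3192*g^4 - 5.9448*g^3 - 23.7648*g^2 - 13.4169*g - 2.0511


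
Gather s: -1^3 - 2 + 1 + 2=0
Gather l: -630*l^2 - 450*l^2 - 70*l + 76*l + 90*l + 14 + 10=-1080*l^2 + 96*l + 24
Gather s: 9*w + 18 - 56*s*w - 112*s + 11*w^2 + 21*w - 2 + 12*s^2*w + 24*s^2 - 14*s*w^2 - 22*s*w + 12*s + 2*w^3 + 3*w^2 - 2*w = s^2*(12*w + 24) + s*(-14*w^2 - 78*w - 100) + 2*w^3 + 14*w^2 + 28*w + 16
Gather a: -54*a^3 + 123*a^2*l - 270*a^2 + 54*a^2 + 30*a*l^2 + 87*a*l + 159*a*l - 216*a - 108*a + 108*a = -54*a^3 + a^2*(123*l - 216) + a*(30*l^2 + 246*l - 216)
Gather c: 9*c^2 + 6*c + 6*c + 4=9*c^2 + 12*c + 4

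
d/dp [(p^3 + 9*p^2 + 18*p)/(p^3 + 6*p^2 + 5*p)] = (-3*p^2 - 26*p - 63)/(p^4 + 12*p^3 + 46*p^2 + 60*p + 25)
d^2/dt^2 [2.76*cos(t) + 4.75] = -2.76*cos(t)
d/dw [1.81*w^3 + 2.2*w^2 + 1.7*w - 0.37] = 5.43*w^2 + 4.4*w + 1.7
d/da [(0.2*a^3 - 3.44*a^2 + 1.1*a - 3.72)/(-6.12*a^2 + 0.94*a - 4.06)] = (-1.224*a^4 + 0.375999999999998*a^3 + 1.0624*a^2 - 17.6*a - 0.9692)/(37.4544*a^4 - 11.5056*a^3 + 50.578*a^2 - 7.6328*a + 16.4836)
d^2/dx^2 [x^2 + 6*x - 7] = 2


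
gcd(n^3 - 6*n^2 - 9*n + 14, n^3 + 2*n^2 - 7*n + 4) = n - 1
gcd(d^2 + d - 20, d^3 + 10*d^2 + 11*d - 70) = d + 5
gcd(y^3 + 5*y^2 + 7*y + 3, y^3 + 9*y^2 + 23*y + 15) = y^2 + 4*y + 3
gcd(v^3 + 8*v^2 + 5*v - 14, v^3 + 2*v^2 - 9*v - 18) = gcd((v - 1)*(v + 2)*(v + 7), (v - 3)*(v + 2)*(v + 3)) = v + 2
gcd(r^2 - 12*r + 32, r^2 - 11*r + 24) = r - 8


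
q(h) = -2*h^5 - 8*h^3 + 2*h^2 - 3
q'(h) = -10*h^4 - 24*h^2 + 4*h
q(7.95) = -67409.71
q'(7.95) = -41430.62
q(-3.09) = 815.53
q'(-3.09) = -1153.18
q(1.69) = -63.47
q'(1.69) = -143.36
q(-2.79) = 524.41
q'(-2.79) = -803.90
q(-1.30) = 25.38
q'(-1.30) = -74.32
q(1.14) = -16.10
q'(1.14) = -43.52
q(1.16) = -17.00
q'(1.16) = -45.76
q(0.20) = -2.98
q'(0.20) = -0.18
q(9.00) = -123771.00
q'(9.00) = -67518.00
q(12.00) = -511203.00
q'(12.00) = -210768.00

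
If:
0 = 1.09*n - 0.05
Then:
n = 0.05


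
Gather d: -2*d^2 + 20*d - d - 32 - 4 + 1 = -2*d^2 + 19*d - 35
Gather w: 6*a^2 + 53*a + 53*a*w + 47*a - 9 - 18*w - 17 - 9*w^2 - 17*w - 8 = 6*a^2 + 100*a - 9*w^2 + w*(53*a - 35) - 34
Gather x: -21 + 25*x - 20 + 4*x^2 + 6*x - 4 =4*x^2 + 31*x - 45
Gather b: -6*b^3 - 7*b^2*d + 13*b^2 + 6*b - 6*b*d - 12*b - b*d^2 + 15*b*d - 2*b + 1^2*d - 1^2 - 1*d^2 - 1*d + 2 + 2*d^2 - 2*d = -6*b^3 + b^2*(13 - 7*d) + b*(-d^2 + 9*d - 8) + d^2 - 2*d + 1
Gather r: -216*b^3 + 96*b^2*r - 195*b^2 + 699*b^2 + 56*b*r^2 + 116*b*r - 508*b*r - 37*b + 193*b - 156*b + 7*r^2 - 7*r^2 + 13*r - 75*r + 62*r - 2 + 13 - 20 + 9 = -216*b^3 + 504*b^2 + 56*b*r^2 + r*(96*b^2 - 392*b)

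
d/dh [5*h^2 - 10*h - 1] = 10*h - 10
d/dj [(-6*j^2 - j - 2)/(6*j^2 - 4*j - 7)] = (30*j^2 + 108*j - 1)/(36*j^4 - 48*j^3 - 68*j^2 + 56*j + 49)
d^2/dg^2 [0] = 0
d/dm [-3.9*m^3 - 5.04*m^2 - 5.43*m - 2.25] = -11.7*m^2 - 10.08*m - 5.43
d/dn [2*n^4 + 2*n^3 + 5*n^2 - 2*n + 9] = 8*n^3 + 6*n^2 + 10*n - 2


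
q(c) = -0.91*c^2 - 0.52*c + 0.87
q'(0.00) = -0.52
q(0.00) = 0.87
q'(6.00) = -11.44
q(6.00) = -35.01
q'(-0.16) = -0.23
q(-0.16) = 0.93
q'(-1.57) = 2.34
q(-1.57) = -0.56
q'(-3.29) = 5.47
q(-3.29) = -7.27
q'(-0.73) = 0.81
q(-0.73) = 0.76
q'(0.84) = -2.05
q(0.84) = -0.21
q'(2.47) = -5.02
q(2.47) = -5.97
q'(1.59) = -3.41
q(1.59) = -2.26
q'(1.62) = -3.47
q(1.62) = -2.36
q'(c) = -1.82*c - 0.52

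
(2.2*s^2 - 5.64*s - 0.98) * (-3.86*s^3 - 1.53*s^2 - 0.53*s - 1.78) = -8.492*s^5 + 18.4044*s^4 + 11.246*s^3 + 0.5726*s^2 + 10.5586*s + 1.7444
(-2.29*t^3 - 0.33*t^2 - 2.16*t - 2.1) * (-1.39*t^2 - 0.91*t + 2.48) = 3.1831*t^5 + 2.5426*t^4 - 2.3765*t^3 + 4.0662*t^2 - 3.4458*t - 5.208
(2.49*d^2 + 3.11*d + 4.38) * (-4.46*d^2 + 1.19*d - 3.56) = -11.1054*d^4 - 10.9075*d^3 - 24.6983*d^2 - 5.8594*d - 15.5928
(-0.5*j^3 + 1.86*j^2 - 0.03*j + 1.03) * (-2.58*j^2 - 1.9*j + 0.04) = 1.29*j^5 - 3.8488*j^4 - 3.4766*j^3 - 2.526*j^2 - 1.9582*j + 0.0412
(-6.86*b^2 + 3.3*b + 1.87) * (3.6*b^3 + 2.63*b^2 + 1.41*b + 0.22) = -24.696*b^5 - 6.1618*b^4 + 5.7384*b^3 + 8.0619*b^2 + 3.3627*b + 0.4114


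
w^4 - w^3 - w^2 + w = w*(w - 1)^2*(w + 1)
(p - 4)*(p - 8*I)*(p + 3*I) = p^3 - 4*p^2 - 5*I*p^2 + 24*p + 20*I*p - 96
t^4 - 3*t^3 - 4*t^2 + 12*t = t*(t - 3)*(t - 2)*(t + 2)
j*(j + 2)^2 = j^3 + 4*j^2 + 4*j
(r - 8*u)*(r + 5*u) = r^2 - 3*r*u - 40*u^2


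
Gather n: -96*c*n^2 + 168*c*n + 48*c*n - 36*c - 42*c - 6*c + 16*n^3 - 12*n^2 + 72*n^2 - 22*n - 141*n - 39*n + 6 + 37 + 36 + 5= -84*c + 16*n^3 + n^2*(60 - 96*c) + n*(216*c - 202) + 84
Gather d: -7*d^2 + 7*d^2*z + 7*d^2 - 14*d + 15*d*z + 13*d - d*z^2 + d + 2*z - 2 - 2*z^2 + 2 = 7*d^2*z + d*(-z^2 + 15*z) - 2*z^2 + 2*z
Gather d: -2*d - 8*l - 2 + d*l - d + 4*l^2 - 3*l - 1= d*(l - 3) + 4*l^2 - 11*l - 3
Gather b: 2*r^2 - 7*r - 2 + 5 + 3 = 2*r^2 - 7*r + 6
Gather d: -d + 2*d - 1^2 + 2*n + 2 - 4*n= d - 2*n + 1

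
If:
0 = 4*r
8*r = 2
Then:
No Solution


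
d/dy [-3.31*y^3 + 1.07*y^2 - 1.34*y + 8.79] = -9.93*y^2 + 2.14*y - 1.34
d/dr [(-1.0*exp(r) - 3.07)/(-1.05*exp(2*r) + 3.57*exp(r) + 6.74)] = (-1.05*exp(2*r) - 6.447*exp(r) + 4.2199)*exp(r)/(1.1025*exp(4*r) - 7.497*exp(3*r) - 1.4091*exp(2*r) + 48.1236*exp(r) + 45.4276)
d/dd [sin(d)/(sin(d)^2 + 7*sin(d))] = -cos(d)/(sin(d) + 7)^2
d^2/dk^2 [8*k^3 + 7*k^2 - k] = 48*k + 14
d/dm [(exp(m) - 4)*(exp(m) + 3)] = (2*exp(m) - 1)*exp(m)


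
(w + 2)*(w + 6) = w^2 + 8*w + 12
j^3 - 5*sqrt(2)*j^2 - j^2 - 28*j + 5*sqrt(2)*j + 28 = (j - 1)*(j - 7*sqrt(2))*(j + 2*sqrt(2))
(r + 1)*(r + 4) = r^2 + 5*r + 4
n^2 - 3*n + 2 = (n - 2)*(n - 1)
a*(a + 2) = a^2 + 2*a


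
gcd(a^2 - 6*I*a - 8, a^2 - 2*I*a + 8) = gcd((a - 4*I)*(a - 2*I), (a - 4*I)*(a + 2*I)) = a - 4*I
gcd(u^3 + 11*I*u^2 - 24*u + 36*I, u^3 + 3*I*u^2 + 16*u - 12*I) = u^2 + 5*I*u + 6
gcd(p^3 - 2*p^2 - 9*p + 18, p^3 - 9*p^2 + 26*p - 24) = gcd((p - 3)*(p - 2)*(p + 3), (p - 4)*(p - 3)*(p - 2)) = p^2 - 5*p + 6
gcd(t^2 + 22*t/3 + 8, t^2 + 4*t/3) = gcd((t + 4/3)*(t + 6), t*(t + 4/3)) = t + 4/3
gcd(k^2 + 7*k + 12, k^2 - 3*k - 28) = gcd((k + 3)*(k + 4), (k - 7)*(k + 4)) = k + 4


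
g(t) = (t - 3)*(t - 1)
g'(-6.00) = -16.00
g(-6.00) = 63.00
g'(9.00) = 14.00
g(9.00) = 48.00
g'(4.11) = 4.22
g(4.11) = 3.45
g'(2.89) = 1.78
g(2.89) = -0.21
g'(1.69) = -0.62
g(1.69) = -0.90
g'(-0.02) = -4.04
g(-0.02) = 3.08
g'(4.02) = 4.04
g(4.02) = 3.08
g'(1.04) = -1.92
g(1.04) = -0.08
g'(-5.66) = -15.32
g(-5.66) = 57.68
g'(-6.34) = -16.68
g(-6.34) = 68.56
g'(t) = 2*t - 4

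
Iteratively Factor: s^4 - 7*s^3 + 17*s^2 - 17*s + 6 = (s - 3)*(s^3 - 4*s^2 + 5*s - 2) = (s - 3)*(s - 1)*(s^2 - 3*s + 2) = (s - 3)*(s - 2)*(s - 1)*(s - 1)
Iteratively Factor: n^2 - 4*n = (n)*(n - 4)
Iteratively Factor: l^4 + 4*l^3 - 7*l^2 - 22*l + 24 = (l + 4)*(l^3 - 7*l + 6) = (l - 1)*(l + 4)*(l^2 + l - 6) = (l - 1)*(l + 3)*(l + 4)*(l - 2)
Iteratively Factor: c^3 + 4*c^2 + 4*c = (c + 2)*(c^2 + 2*c) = (c + 2)^2*(c)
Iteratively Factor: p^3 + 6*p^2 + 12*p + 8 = (p + 2)*(p^2 + 4*p + 4) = (p + 2)^2*(p + 2)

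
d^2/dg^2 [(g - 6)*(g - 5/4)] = 2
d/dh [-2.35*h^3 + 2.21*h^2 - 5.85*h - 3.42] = -7.05*h^2 + 4.42*h - 5.85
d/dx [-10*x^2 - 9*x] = -20*x - 9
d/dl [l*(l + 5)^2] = (l + 5)*(3*l + 5)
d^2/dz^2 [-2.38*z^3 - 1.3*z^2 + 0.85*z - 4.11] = -14.28*z - 2.6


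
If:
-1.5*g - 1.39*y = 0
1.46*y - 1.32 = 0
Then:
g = -0.84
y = 0.90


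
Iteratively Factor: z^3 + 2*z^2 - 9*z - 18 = (z + 2)*(z^2 - 9) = (z + 2)*(z + 3)*(z - 3)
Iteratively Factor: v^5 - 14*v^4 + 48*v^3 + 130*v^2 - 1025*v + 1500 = (v - 5)*(v^4 - 9*v^3 + 3*v^2 + 145*v - 300) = (v - 5)^2*(v^3 - 4*v^2 - 17*v + 60) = (v - 5)^3*(v^2 + v - 12) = (v - 5)^3*(v + 4)*(v - 3)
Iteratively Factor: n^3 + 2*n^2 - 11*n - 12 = (n + 4)*(n^2 - 2*n - 3) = (n + 1)*(n + 4)*(n - 3)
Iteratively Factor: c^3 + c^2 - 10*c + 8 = (c + 4)*(c^2 - 3*c + 2) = (c - 1)*(c + 4)*(c - 2)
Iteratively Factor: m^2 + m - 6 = (m + 3)*(m - 2)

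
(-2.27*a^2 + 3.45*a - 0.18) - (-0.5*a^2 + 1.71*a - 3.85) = -1.77*a^2 + 1.74*a + 3.67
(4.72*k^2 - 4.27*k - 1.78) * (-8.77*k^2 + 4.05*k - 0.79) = -41.3944*k^4 + 56.5639*k^3 - 5.4117*k^2 - 3.8357*k + 1.4062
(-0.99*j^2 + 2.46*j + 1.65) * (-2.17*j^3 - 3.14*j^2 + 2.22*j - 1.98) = 2.1483*j^5 - 2.2296*j^4 - 13.5027*j^3 + 2.2404*j^2 - 1.2078*j - 3.267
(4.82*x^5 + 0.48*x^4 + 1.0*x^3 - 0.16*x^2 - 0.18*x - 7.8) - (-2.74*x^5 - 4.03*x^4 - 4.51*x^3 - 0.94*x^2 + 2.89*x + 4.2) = 7.56*x^5 + 4.51*x^4 + 5.51*x^3 + 0.78*x^2 - 3.07*x - 12.0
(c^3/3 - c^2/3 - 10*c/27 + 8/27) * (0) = 0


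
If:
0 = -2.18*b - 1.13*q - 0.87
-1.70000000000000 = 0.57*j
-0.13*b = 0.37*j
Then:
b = 8.49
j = -2.98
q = -17.15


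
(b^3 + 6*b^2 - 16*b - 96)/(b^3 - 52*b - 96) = (b^2 - 16)/(b^2 - 6*b - 16)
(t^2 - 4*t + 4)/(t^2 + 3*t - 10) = (t - 2)/(t + 5)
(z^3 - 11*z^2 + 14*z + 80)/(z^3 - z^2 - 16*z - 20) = (z - 8)/(z + 2)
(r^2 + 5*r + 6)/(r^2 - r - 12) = (r + 2)/(r - 4)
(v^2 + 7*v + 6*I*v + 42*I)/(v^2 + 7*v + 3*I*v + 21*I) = (v + 6*I)/(v + 3*I)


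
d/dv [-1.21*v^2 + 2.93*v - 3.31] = 2.93 - 2.42*v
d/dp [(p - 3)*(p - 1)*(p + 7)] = 3*p^2 + 6*p - 25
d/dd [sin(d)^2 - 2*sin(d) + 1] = 2*(sin(d) - 1)*cos(d)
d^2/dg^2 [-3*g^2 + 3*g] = -6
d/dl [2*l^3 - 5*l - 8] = 6*l^2 - 5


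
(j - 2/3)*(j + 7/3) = j^2 + 5*j/3 - 14/9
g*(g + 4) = g^2 + 4*g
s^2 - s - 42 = (s - 7)*(s + 6)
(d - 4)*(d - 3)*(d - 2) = d^3 - 9*d^2 + 26*d - 24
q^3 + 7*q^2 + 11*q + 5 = (q + 1)^2*(q + 5)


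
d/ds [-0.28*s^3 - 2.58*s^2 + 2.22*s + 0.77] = -0.84*s^2 - 5.16*s + 2.22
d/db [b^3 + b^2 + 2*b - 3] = 3*b^2 + 2*b + 2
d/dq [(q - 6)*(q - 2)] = 2*q - 8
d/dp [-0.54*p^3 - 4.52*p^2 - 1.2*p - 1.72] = -1.62*p^2 - 9.04*p - 1.2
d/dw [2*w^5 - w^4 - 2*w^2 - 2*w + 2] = 10*w^4 - 4*w^3 - 4*w - 2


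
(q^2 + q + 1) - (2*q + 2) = q^2 - q - 1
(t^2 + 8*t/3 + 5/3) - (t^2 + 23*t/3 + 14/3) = -5*t - 3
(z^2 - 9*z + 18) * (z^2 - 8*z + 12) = z^4 - 17*z^3 + 102*z^2 - 252*z + 216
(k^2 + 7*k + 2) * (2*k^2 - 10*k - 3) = 2*k^4 + 4*k^3 - 69*k^2 - 41*k - 6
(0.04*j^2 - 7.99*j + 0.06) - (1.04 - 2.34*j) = 0.04*j^2 - 5.65*j - 0.98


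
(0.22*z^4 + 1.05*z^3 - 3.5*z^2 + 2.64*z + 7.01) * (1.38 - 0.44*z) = -0.0968*z^5 - 0.1584*z^4 + 2.989*z^3 - 5.9916*z^2 + 0.5588*z + 9.6738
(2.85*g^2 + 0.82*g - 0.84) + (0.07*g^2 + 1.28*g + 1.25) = 2.92*g^2 + 2.1*g + 0.41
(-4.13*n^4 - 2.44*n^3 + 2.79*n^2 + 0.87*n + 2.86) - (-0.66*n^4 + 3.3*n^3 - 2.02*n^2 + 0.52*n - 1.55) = -3.47*n^4 - 5.74*n^3 + 4.81*n^2 + 0.35*n + 4.41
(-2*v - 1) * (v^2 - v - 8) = -2*v^3 + v^2 + 17*v + 8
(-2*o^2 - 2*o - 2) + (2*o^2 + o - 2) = -o - 4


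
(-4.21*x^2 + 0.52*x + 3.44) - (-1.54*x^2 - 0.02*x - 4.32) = -2.67*x^2 + 0.54*x + 7.76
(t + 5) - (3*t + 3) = 2 - 2*t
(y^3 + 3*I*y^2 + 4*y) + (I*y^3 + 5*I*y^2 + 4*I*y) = y^3 + I*y^3 + 8*I*y^2 + 4*y + 4*I*y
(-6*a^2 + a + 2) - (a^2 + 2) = -7*a^2 + a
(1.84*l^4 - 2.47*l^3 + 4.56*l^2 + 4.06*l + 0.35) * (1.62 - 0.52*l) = -0.9568*l^5 + 4.2652*l^4 - 6.3726*l^3 + 5.276*l^2 + 6.3952*l + 0.567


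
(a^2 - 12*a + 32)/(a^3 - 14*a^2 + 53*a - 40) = (a - 4)/(a^2 - 6*a + 5)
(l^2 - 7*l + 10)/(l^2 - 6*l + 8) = (l - 5)/(l - 4)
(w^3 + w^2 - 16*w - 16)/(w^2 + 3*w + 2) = (w^2 - 16)/(w + 2)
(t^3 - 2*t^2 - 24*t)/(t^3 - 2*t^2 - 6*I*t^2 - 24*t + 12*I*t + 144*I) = t/(t - 6*I)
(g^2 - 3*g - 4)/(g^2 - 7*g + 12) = (g + 1)/(g - 3)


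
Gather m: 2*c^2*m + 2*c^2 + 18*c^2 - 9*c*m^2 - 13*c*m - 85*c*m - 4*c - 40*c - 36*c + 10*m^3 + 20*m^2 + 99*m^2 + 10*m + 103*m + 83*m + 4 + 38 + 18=20*c^2 - 80*c + 10*m^3 + m^2*(119 - 9*c) + m*(2*c^2 - 98*c + 196) + 60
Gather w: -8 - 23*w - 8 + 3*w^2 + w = 3*w^2 - 22*w - 16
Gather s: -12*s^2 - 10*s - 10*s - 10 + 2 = -12*s^2 - 20*s - 8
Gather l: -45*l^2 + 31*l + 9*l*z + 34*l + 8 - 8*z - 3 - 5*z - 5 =-45*l^2 + l*(9*z + 65) - 13*z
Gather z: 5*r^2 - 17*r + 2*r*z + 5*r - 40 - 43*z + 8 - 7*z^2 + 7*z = 5*r^2 - 12*r - 7*z^2 + z*(2*r - 36) - 32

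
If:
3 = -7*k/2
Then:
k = -6/7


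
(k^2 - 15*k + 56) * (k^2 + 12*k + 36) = k^4 - 3*k^3 - 88*k^2 + 132*k + 2016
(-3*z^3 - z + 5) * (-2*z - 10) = 6*z^4 + 30*z^3 + 2*z^2 - 50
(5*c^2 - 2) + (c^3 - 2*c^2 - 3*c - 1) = c^3 + 3*c^2 - 3*c - 3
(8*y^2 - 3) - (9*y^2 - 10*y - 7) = -y^2 + 10*y + 4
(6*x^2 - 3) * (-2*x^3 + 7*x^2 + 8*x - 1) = -12*x^5 + 42*x^4 + 54*x^3 - 27*x^2 - 24*x + 3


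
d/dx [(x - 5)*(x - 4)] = 2*x - 9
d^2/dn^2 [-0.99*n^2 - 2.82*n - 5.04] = -1.98000000000000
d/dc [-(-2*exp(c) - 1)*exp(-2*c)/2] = -(exp(c) + 1)*exp(-2*c)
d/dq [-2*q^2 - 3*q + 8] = -4*q - 3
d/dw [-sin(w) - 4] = -cos(w)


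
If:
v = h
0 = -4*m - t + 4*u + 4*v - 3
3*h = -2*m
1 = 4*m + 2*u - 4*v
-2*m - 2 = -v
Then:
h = 1/2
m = -3/4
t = 14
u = 3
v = 1/2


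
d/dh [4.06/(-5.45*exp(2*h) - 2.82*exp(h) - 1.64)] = (44.254*exp(h) + 11.4492)*exp(h)/(5.45*exp(2*h) + 2.82*exp(h) + 1.64)^2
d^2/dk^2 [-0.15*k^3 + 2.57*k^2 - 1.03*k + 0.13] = 5.14 - 0.9*k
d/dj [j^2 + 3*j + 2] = 2*j + 3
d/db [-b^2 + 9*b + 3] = 9 - 2*b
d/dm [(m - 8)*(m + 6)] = 2*m - 2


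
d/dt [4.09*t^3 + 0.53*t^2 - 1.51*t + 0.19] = 12.27*t^2 + 1.06*t - 1.51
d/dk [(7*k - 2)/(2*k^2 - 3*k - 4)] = 2*(-7*k^2 + 4*k - 17)/(4*k^4 - 12*k^3 - 7*k^2 + 24*k + 16)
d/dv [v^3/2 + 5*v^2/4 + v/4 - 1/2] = 3*v^2/2 + 5*v/2 + 1/4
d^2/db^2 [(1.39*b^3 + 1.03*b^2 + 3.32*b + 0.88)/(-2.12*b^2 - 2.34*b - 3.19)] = (-16.0451519999999*b^3 - 44.191092*b^2 + 23.653278*b + 30.86765)/(9.528128*b^6 + 31.550688*b^5 + 77.836224*b^4 + 107.762616*b^3 + 117.121488*b^2 + 71.436222*b + 32.461759)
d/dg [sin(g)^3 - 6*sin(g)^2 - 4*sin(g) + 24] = (3*sin(g)^2 - 12*sin(g) - 4)*cos(g)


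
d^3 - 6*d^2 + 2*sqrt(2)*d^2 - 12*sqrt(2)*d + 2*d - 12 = (d - 6)*(d + sqrt(2))^2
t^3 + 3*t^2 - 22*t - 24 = (t - 4)*(t + 1)*(t + 6)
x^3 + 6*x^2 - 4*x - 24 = (x - 2)*(x + 2)*(x + 6)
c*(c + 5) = c^2 + 5*c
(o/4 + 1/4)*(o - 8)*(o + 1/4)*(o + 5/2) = o^4/4 - 17*o^3/16 - 213*o^2/32 - 211*o/32 - 5/4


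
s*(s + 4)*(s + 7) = s^3 + 11*s^2 + 28*s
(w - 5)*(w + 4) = w^2 - w - 20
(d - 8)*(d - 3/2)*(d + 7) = d^3 - 5*d^2/2 - 109*d/2 + 84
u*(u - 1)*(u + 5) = u^3 + 4*u^2 - 5*u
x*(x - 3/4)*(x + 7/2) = x^3 + 11*x^2/4 - 21*x/8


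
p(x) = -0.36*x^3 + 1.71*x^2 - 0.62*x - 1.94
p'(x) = -1.08*x^2 + 3.42*x - 0.62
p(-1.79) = 6.71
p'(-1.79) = -10.20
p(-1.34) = 2.83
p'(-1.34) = -7.14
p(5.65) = -15.79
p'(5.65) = -15.77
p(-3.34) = 32.62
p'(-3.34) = -24.09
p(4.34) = -1.85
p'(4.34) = -6.12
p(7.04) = -47.16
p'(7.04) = -30.07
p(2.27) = 1.25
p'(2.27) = 1.58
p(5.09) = -8.27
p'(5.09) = -11.19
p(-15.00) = 1607.11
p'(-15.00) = -294.92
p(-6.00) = 141.10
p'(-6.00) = -60.02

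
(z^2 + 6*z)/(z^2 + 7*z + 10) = z*(z + 6)/(z^2 + 7*z + 10)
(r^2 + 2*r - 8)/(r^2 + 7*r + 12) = (r - 2)/(r + 3)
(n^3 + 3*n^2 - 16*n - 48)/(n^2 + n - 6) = (n^2 - 16)/(n - 2)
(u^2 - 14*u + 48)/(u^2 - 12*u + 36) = (u - 8)/(u - 6)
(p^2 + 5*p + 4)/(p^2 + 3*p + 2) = (p + 4)/(p + 2)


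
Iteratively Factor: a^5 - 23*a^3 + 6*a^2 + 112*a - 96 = (a + 3)*(a^4 - 3*a^3 - 14*a^2 + 48*a - 32) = (a + 3)*(a + 4)*(a^3 - 7*a^2 + 14*a - 8) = (a - 1)*(a + 3)*(a + 4)*(a^2 - 6*a + 8) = (a - 2)*(a - 1)*(a + 3)*(a + 4)*(a - 4)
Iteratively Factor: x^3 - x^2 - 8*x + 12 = (x + 3)*(x^2 - 4*x + 4) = (x - 2)*(x + 3)*(x - 2)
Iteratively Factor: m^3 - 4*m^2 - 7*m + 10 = (m - 5)*(m^2 + m - 2) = (m - 5)*(m - 1)*(m + 2)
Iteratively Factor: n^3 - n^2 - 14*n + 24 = (n - 3)*(n^2 + 2*n - 8) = (n - 3)*(n - 2)*(n + 4)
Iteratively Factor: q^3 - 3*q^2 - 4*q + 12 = (q + 2)*(q^2 - 5*q + 6) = (q - 2)*(q + 2)*(q - 3)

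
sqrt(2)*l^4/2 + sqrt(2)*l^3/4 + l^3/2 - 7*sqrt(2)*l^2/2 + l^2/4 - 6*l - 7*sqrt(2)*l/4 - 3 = (l + 1/2)*(l - 2*sqrt(2))*(l + 3*sqrt(2)/2)*(sqrt(2)*l/2 + 1)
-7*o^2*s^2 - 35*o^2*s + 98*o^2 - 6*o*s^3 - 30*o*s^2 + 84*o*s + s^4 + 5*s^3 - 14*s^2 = (-7*o + s)*(o + s)*(s - 2)*(s + 7)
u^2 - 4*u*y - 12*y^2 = (u - 6*y)*(u + 2*y)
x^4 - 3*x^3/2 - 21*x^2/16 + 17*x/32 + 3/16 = (x - 2)*(x - 1/2)*(x + 1/4)*(x + 3/4)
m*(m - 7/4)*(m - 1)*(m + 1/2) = m^4 - 9*m^3/4 + 3*m^2/8 + 7*m/8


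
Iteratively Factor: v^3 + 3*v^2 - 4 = (v + 2)*(v^2 + v - 2) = (v - 1)*(v + 2)*(v + 2)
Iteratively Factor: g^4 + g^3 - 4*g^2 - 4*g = (g + 1)*(g^3 - 4*g) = g*(g + 1)*(g^2 - 4) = g*(g + 1)*(g + 2)*(g - 2)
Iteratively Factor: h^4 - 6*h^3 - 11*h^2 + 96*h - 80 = (h - 4)*(h^3 - 2*h^2 - 19*h + 20) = (h - 5)*(h - 4)*(h^2 + 3*h - 4) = (h - 5)*(h - 4)*(h - 1)*(h + 4)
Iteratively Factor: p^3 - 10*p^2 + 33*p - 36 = (p - 3)*(p^2 - 7*p + 12) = (p - 3)^2*(p - 4)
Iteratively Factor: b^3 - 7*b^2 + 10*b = (b - 5)*(b^2 - 2*b) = b*(b - 5)*(b - 2)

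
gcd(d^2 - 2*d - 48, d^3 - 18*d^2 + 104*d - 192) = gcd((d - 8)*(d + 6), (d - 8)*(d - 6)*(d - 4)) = d - 8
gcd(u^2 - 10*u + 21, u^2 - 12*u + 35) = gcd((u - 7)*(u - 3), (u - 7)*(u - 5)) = u - 7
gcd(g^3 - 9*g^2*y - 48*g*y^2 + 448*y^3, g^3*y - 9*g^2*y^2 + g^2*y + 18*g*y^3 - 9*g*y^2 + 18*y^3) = 1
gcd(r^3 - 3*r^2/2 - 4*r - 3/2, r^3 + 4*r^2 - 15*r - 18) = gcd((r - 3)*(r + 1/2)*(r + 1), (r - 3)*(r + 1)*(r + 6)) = r^2 - 2*r - 3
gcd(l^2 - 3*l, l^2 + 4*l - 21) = l - 3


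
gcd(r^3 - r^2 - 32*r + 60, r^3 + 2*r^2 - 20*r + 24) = r^2 + 4*r - 12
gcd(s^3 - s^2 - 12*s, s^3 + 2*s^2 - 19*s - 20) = s - 4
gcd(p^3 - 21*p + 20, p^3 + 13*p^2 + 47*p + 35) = p + 5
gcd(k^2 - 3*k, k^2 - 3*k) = k^2 - 3*k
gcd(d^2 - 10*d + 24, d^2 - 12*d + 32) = d - 4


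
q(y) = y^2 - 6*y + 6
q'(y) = 2*y - 6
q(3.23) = -2.95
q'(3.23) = 0.46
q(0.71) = 2.24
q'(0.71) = -4.58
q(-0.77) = 11.21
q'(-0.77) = -7.54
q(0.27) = 4.45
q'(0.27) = -5.46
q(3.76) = -2.42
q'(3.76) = 1.52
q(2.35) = -2.58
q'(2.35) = -1.30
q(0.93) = 1.28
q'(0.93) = -4.14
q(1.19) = 0.28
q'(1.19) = -3.62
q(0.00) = 6.00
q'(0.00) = -6.00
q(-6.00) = 78.00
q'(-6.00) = -18.00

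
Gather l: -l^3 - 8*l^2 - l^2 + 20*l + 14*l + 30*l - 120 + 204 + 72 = -l^3 - 9*l^2 + 64*l + 156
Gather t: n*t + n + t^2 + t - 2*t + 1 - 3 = n + t^2 + t*(n - 1) - 2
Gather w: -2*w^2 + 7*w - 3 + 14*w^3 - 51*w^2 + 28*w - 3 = 14*w^3 - 53*w^2 + 35*w - 6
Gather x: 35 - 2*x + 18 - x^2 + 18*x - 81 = -x^2 + 16*x - 28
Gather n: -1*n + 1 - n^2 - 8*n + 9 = -n^2 - 9*n + 10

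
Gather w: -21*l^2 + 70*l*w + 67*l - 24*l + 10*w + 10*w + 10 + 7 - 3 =-21*l^2 + 43*l + w*(70*l + 20) + 14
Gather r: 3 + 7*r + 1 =7*r + 4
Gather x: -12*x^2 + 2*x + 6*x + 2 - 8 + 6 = -12*x^2 + 8*x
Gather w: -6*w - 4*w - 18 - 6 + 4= -10*w - 20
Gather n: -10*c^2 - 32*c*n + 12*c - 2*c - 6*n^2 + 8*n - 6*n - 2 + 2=-10*c^2 + 10*c - 6*n^2 + n*(2 - 32*c)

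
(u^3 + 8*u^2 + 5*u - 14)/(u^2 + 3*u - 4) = (u^2 + 9*u + 14)/(u + 4)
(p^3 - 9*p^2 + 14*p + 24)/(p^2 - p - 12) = (p^2 - 5*p - 6)/(p + 3)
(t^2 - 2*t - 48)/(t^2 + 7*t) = (t^2 - 2*t - 48)/(t*(t + 7))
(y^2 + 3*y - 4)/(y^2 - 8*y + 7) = (y + 4)/(y - 7)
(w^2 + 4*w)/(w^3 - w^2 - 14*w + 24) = w/(w^2 - 5*w + 6)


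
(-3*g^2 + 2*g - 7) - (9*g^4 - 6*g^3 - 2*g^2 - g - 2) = -9*g^4 + 6*g^3 - g^2 + 3*g - 5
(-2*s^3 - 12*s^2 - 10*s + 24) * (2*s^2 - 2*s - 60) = -4*s^5 - 20*s^4 + 124*s^3 + 788*s^2 + 552*s - 1440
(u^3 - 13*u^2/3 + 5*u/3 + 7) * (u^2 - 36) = u^5 - 13*u^4/3 - 103*u^3/3 + 163*u^2 - 60*u - 252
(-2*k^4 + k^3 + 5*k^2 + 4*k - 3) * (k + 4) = -2*k^5 - 7*k^4 + 9*k^3 + 24*k^2 + 13*k - 12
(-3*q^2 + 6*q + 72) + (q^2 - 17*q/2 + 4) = -2*q^2 - 5*q/2 + 76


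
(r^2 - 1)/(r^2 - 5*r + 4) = (r + 1)/(r - 4)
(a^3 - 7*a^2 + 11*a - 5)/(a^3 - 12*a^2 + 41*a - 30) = (a - 1)/(a - 6)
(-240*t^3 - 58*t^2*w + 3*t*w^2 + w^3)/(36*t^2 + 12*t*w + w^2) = (-40*t^2 - 3*t*w + w^2)/(6*t + w)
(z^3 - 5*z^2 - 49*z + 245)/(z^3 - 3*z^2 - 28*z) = (z^2 + 2*z - 35)/(z*(z + 4))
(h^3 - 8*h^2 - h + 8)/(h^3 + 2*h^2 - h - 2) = (h - 8)/(h + 2)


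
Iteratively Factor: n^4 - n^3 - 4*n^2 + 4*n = (n)*(n^3 - n^2 - 4*n + 4) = n*(n + 2)*(n^2 - 3*n + 2) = n*(n - 2)*(n + 2)*(n - 1)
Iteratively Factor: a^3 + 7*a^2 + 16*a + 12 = (a + 2)*(a^2 + 5*a + 6) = (a + 2)^2*(a + 3)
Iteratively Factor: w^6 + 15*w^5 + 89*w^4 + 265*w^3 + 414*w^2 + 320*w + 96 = (w + 1)*(w^5 + 14*w^4 + 75*w^3 + 190*w^2 + 224*w + 96) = (w + 1)^2*(w^4 + 13*w^3 + 62*w^2 + 128*w + 96) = (w + 1)^2*(w + 3)*(w^3 + 10*w^2 + 32*w + 32) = (w + 1)^2*(w + 3)*(w + 4)*(w^2 + 6*w + 8) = (w + 1)^2*(w + 3)*(w + 4)^2*(w + 2)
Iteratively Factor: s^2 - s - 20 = (s - 5)*(s + 4)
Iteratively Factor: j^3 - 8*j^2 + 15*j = (j - 5)*(j^2 - 3*j) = (j - 5)*(j - 3)*(j)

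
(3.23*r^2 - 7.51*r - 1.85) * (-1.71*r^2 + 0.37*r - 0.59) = -5.5233*r^4 + 14.0372*r^3 - 1.5209*r^2 + 3.7464*r + 1.0915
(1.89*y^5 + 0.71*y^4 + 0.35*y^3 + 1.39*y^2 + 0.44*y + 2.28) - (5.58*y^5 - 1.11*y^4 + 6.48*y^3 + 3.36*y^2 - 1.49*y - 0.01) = -3.69*y^5 + 1.82*y^4 - 6.13*y^3 - 1.97*y^2 + 1.93*y + 2.29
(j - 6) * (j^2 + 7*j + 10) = j^3 + j^2 - 32*j - 60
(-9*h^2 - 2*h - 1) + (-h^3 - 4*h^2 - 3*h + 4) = -h^3 - 13*h^2 - 5*h + 3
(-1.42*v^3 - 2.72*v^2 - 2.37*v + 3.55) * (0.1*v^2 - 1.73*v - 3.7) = -0.142*v^5 + 2.1846*v^4 + 9.7226*v^3 + 14.5191*v^2 + 2.6275*v - 13.135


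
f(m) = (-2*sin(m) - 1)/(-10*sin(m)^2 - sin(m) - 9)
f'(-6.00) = 0.09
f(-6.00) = 0.15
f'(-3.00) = -0.23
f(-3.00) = 0.08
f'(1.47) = -0.01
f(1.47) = 0.15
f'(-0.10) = 0.23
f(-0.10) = 0.09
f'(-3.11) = -0.22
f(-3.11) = 0.10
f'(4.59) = -0.01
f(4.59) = -0.06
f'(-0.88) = 0.07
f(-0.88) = -0.04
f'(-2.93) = -0.23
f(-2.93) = 0.06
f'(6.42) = 0.16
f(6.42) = 0.14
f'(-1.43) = 0.01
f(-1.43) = -0.06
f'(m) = (20*sin(m)*cos(m) + cos(m))*(-2*sin(m) - 1)/(-10*sin(m)^2 - sin(m) - 9)^2 - 2*cos(m)/(-10*sin(m)^2 - sin(m) - 9) = (-20*sin(m)^2 - 20*sin(m) + 17)*cos(m)/(10*sin(m)^2 + sin(m) + 9)^2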